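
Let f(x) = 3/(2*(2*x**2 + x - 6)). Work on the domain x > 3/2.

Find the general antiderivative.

The denominator factors as 2*(x + 2)*(2*x - 3); partial fractions split f into directly integrable pieces: 3/(7*(2*x - 3)) - 3/(14*(x + 2)).
Check: d/dx[3*log(x - 3/2)/14 - 3*log(x + 2)/14] = 3/(4*x**2 + 2*x - 12), which equals f(x).

F(x) = 3*log(x - 3/2)/14 - 3*log(x + 2)/14 + C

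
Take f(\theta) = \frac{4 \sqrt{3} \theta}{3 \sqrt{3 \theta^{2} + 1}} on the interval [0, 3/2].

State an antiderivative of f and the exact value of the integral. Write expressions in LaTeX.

Antiderivative: F(\theta) = \frac{4 \sqrt{\theta^{2} + \frac{1}{3}}}{3}; value = - \frac{4 \sqrt{3}}{9} + \frac{2 \sqrt{93}}{9}

The substitution u = \theta^{2} + \frac{1}{3} works: f is exactly (dF/du)*(du/d\theta) for that inner function.
F(\theta) = \frac{4 \sqrt{\theta^{2} + \frac{1}{3}}}{3} is an antiderivative of f.
Check: d/d\theta[\frac{4 \sqrt{\theta^{2} + \frac{1}{3}}}{3}] = \frac{4 \sqrt{3} \theta}{3 \sqrt{3 \theta^{2} + 1}} = f(\theta).
F(3/2) = \frac{2 \sqrt{93}}{9}; F(0) = \frac{4 \sqrt{3}}{9}.
Integral = F(3/2) - F(0) = - \frac{4 \sqrt{3}}{9} + \frac{2 \sqrt{93}}{9}.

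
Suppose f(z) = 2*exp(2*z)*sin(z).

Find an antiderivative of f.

An antiderivative is F(z) = 4*exp(2*z)*sin(z)/5 - 2*exp(2*z)*cos(z)/5.

Any candidate F(z) must reproduce f(z) exactly when differentiated.
Check: d/dz[4*exp(2*z)*sin(z)/5 - 2*exp(2*z)*cos(z)/5] = 2*exp(2*z)*sin(z) = f(z).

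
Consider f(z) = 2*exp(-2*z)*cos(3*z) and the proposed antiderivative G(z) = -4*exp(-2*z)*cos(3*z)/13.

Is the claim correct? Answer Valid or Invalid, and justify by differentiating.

d/dz[G] = (12*sin(3*z) + 8*cos(3*z))*exp(-2*z)/13
d/dz[G] - f(z) = (12*sin(3*z) - 18*cos(3*z))*exp(-2*z)/13 != 0.

Invalid: d/dz[G] - f = (12*sin(3*z) - 18*cos(3*z))*exp(-2*z)/13, which is not 0.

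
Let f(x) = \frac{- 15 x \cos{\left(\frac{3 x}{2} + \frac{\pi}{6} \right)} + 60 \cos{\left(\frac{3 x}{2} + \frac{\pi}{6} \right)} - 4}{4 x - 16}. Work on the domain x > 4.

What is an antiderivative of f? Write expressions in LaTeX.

Check any antiderivative F(x) by computing F'(x) and comparing it with f(x).
Check: d/dx[- \log{\left(\frac{x}{2} - 2 \right)} - \frac{5 \sin{\left(\frac{3 x}{2} + \frac{\pi}{6} \right)}}{2}] = \frac{- 15 x \cos{\left(\frac{3 x}{2} + \frac{\pi}{6} \right)} + 60 \cos{\left(\frac{3 x}{2} + \frac{\pi}{6} \right)} - 4}{4 x - 16} = f(x).

An antiderivative is F(x) = - \log{\left(\frac{x}{2} - 2 \right)} - \frac{5 \sin{\left(\frac{3 x}{2} + \frac{\pi}{6} \right)}}{2}.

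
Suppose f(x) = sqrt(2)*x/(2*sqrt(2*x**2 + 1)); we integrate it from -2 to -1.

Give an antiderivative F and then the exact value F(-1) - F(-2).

f matches the chain-rule pattern g'(h)*h' with inner function h(x) = 4*x**2 + 2; substituting u = h(x) collapses the integral.
F(x) = sqrt(2)*sqrt(2*x**2 + 1)/4 is an antiderivative of f.
Check: d/dx[sqrt(2)*sqrt(2*x**2 + 1)/4] = sqrt(2)*x/(2*sqrt(2*x**2 + 1)) = f(x).
F(-1) = sqrt(6)/4; F(-2) = 3*sqrt(2)/4.
Integral = F(-1) - F(-2) = -3*sqrt(2)/4 + sqrt(6)/4.

Antiderivative: F(x) = sqrt(2)*sqrt(2*x**2 + 1)/4; value = -3*sqrt(2)/4 + sqrt(6)/4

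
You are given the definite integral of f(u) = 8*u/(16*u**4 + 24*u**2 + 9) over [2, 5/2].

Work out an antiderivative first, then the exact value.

Antiderivative: F(u) = -1/(4*u**2 + 3); value = 9/532

The substitution w = 2*u**2 + 3/2 works: f is exactly (dF/dw)*(dw/du) for that inner function.
F(u) = -1/(4*u**2 + 3) is an antiderivative of f.
Check: d/du[-1/(4*u**2 + 3)] = 8*u/(16*u**4 + 24*u**2 + 9) = f(u).
F(5/2) = -1/28; F(2) = -1/19.
Integral = F(5/2) - F(2) = 9/532.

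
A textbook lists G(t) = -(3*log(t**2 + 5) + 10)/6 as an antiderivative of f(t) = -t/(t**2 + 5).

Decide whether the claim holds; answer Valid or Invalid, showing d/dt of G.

d/dt[G] = -t/(t**2 + 5)
This equals f(t) exactly, so the claim holds.

Valid. The derivative of G reproduces f.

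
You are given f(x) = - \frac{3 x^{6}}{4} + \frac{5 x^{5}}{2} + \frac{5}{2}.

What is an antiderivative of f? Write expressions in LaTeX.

Integrate term by term and add the pieces.
Check: d/dx[- \frac{x \left(9 x^{6} - 35 x^{5} - 210\right)}{84}] = - \frac{3 x^{6}}{4} + \frac{5 x^{5}}{2} + \frac{5}{2} = f(x).

An antiderivative is F(x) = - \frac{x \left(9 x^{6} - 35 x^{5} - 210\right)}{84}.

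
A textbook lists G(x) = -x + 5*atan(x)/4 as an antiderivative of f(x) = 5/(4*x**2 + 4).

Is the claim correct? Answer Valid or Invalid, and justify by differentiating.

d/dx[G] = (1 - 4*x**2)/(4*x**2 + 4)
d/dx[G] - f(x) = -1 != 0.

Invalid: d/dx[G] - f = -1, which is not 0.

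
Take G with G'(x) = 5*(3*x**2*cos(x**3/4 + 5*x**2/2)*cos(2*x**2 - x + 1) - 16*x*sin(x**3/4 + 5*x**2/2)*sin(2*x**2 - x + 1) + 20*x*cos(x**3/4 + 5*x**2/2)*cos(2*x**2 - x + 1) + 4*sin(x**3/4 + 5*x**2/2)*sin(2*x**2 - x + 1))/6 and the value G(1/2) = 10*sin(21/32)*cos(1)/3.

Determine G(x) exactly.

G'(x) has the shape u'v + uv' for u = 10*cos(2*x**2 - x + 1)/3 and v = sin(x**3/4 + 5*x**2/2) — it is the derivative of the product u*v.
A general antiderivative is 10*sin(x**3/4 + 5*x**2/2)*cos(2*x**2 - x + 1)/3 + C.
The condition gives C = 10*sin(21/32)*cos(1)/3 - (10*sin(21/32)*cos(1)/3) = 0.
So G(x) = 10*sin(x**3/4 + 5*x**2/2)*cos(2*x**2 - x + 1)/3.
Check: d/dx[10*sin(x**3/4 + 5*x**2/2)*cos(2*x**2 - x + 1)/3] = 5*x**2*cos(x**3/4 + 5*x**2/2)*cos(2*x**2 - x + 1)/2 - 40*x*sin(x**3/4 + 5*x**2/2)*sin(2*x**2 - x + 1)/3 + 50*x*cos(x**3/4 + 5*x**2/2)*cos(2*x**2 - x + 1)/3 + 10*sin(x**3/4 + 5*x**2/2)*sin(2*x**2 - x + 1)/3, which equals G'(x).

G(x) = 10*sin(x**3/4 + 5*x**2/2)*cos(2*x**2 - x + 1)/3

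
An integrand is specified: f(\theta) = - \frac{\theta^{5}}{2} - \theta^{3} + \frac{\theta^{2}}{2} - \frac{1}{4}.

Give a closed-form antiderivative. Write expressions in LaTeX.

Integrate term by term and add the pieces.
Check: d/d\theta[- \frac{\theta^{6}}{12} - \frac{\theta^{4}}{4} + \frac{\theta^{3}}{6} - \frac{\theta}{4}] = - \frac{\theta^{5}}{2} - \theta^{3} + \frac{\theta^{2}}{2} - \frac{1}{4} = f(\theta).

An antiderivative is F(\theta) = - \frac{\theta^{6}}{12} - \frac{\theta^{4}}{4} + \frac{\theta^{3}}{6} - \frac{\theta}{4}.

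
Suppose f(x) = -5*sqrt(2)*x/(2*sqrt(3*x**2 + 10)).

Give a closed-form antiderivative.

f matches the chain-rule pattern g'(h)*h' with inner function h(x) = 3*x**2/2 + 5; substituting u = h(x) collapses the integral.
Check: d/dx[-5*sqrt(2)*sqrt(3*x**2 + 10)/6] = -5*sqrt(2)*x/(2*sqrt(3*x**2 + 10)) = f(x).

An antiderivative is F(x) = -5*sqrt(2)*sqrt(3*x**2 + 10)/6.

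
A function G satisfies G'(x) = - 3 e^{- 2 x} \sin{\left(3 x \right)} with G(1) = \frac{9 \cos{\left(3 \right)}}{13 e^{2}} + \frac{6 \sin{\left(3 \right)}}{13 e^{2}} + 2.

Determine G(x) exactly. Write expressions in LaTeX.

Recover the given G'(x) by differentiating a candidate G(x); any mismatch rules it out.
A general antiderivative is \frac{6 e^{- 2 x} \sin{\left(3 x \right)}}{13} + \frac{9 e^{- 2 x} \cos{\left(3 x \right)}}{13} + C.
The condition gives C = \frac{9 \cos{\left(3 \right)}}{13 e^{2}} + \frac{6 \sin{\left(3 \right)}}{13 e^{2}} + 2 - (\frac{9 \cos{\left(3 \right)}}{13 e^{2}} + \frac{6 \sin{\left(3 \right)}}{13 e^{2}}) = 2.
So G(x) = 2 + \frac{6 e^{- 2 x} \sin{\left(3 x \right)}}{13} + \frac{9 e^{- 2 x} \cos{\left(3 x \right)}}{13}.
Check: d/dx[2 + \frac{6 e^{- 2 x} \sin{\left(3 x \right)}}{13} + \frac{9 e^{- 2 x} \cos{\left(3 x \right)}}{13}] = - 3 e^{- 2 x} \sin{\left(3 x \right)} = G'(x).

G(x) = 2 + \frac{6 e^{- 2 x} \sin{\left(3 x \right)}}{13} + \frac{9 e^{- 2 x} \cos{\left(3 x \right)}}{13}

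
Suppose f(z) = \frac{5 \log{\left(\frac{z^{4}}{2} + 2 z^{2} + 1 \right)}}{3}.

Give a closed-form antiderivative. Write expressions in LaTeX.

An antiderivative is F(z) = \frac{5 \left(z \log{\left(\frac{z^{4}}{2} + 2 z^{2} + 1 \right)} - 4 z + 2 \sqrt{2 - \sqrt{2}} \operatorname{atan}{\left(\frac{z}{\sqrt{2 - \sqrt{2}}} \right)} + 2 \sqrt{\sqrt{2} + 2} \operatorname{atan}{\left(\frac{z}{\sqrt{\sqrt{2} + 2}} \right)}\right)}{3}.

An antiderivative F(z) passes only if d/dz[F] lands on f(z) exactly.
Check: d/dz[\frac{5 \left(z \log{\left(\frac{z^{4}}{2} + 2 z^{2} + 1 \right)} - 4 z + 2 \sqrt{2 - \sqrt{2}} \operatorname{atan}{\left(\frac{z}{\sqrt{2 - \sqrt{2}}} \right)} + 2 \sqrt{\sqrt{2} + 2} \operatorname{atan}{\left(\frac{z}{\sqrt{\sqrt{2} + 2}} \right)}\right)}{3}] = \frac{5 \log{\left(\frac{z^{4}}{2} + 2 z^{2} + 1 \right)}}{3} = f(z).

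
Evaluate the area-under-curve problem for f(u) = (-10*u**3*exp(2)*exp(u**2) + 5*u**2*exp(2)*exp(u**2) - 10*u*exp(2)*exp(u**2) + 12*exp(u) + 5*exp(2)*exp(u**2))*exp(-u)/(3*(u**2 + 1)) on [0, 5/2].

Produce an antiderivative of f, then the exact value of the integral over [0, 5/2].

Antiderivative: F(u) = -(-12*atan(u) + 5*exp(2)*exp(-u)*exp(u**2))/3; value = -5*exp(23/4)/3 + 4*atan(5/2) + 5*exp(2)/3

An antiderivative F(u) passes only if d/du[F] lands on f(u) exactly.
F(u) = -(-12*atan(u) + 5*exp(2)*exp(-u)*exp(u**2))/3 is an antiderivative of f.
Check: d/du[-(-12*atan(u) + 5*exp(2)*exp(-u)*exp(u**2))/3] = (-10*u**3*exp(2)*exp(u**2) + 5*u**2*exp(2)*exp(u**2) - 10*u*exp(2)*exp(u**2) + 12*exp(u) + 5*exp(2)*exp(u**2))/(3*u**2*exp(u) + 3*exp(u)), which equals f(u).
F(5/2) = -5*exp(23/4)/3 + 4*atan(5/2); F(0) = -5*exp(2)/3.
Integral = F(5/2) - F(0) = -5*exp(23/4)/3 + 4*atan(5/2) + 5*exp(2)/3.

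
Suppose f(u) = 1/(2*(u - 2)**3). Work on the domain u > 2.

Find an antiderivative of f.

For F(u) to be correct the identity F'(u) - f(u) = 0 must hold.
Check: d/du[-1/(4*(u - 2)**2)] = 1/(2*u**3 - 12*u**2 + 24*u - 16), which equals f(u).

An antiderivative is F(u) = -1/(4*(u - 2)**2).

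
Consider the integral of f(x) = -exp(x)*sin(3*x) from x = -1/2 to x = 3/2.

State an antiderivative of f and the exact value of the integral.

Recover f(x) by differentiating a candidate F(x); any mismatch rules it out.
F(x) = -exp(x)*sin(3*x)/10 + 3*exp(x)*cos(3*x)/10 is an antiderivative of f.
Check: d/dx[-exp(x)*sin(3*x)/10 + 3*exp(x)*cos(3*x)/10] = -exp(x)*sin(3*x) = f(x).
F(3/2) = 3*exp(3/2)*cos(9/2)/10 - exp(3/2)*sin(9/2)/10; F(-1/2) = 3*exp(-1/2)*cos(3/2)/10 + exp(-1/2)*sin(3/2)/10.
Integral = F(3/2) - F(-1/2) = 3*exp(3/2)*cos(9/2)/10 - exp(-1/2)*sin(3/2)/10 - 3*exp(-1/2)*cos(3/2)/10 - exp(3/2)*sin(9/2)/10.

Antiderivative: F(x) = -exp(x)*sin(3*x)/10 + 3*exp(x)*cos(3*x)/10; value = 3*exp(3/2)*cos(9/2)/10 - exp(-1/2)*sin(3/2)/10 - 3*exp(-1/2)*cos(3/2)/10 - exp(3/2)*sin(9/2)/10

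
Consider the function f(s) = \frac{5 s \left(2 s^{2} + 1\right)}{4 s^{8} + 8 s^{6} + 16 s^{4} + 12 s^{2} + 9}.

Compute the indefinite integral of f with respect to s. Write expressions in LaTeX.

F(s) = - \frac{5}{8 s^{4} + 8 s^{2} + 12} + C

f matches the chain-rule pattern g'(h)*h' with inner function h(s) = 2 s^{4} + 2 s^{2} + 3; substituting u = h(s) collapses the integral.
Check: d/ds[- \frac{5}{8 s^{4} + 8 s^{2} + 12}] = \frac{10 s^{3} + 5 s}{4 s^{8} + 8 s^{6} + 16 s^{4} + 12 s^{2} + 9}, which equals f(s).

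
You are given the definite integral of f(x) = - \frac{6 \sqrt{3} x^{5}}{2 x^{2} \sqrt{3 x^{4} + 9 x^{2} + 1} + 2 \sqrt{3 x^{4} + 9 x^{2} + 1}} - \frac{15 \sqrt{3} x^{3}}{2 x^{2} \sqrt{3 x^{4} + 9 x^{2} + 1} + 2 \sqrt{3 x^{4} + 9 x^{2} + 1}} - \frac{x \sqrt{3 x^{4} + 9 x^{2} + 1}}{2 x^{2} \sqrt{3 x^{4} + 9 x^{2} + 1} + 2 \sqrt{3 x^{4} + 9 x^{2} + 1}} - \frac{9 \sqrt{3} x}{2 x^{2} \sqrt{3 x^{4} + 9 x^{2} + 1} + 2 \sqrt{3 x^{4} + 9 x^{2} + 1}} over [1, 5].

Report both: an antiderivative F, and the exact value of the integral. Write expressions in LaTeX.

Antiderivative: F(x) = - \frac{2 \sqrt{3} \sqrt{3 x^{4} + 9 x^{2} + 1} + \log{\left(\frac{3 x^{2}}{2} + \frac{3}{2} \right)}}{4}; value = - \frac{\sqrt{6303}}{2} - \frac{\log{\left(39 \right)}}{4} + \frac{\log{\left(3 \right)}}{4} + \frac{\sqrt{39}}{2}

The integrand splits into summands that can be handled one at a time.
F(x) = - \frac{2 \sqrt{3} \sqrt{3 x^{4} + 9 x^{2} + 1} + \log{\left(\frac{3 x^{2}}{2} + \frac{3}{2} \right)}}{4} is an antiderivative of f.
Check: d/dx[- \frac{2 \sqrt{3} \sqrt{3 x^{4} + 9 x^{2} + 1} + \log{\left(\frac{3 x^{2}}{2} + \frac{3}{2} \right)}}{4}] = \frac{- 6 \sqrt{3} x^{5} - 15 \sqrt{3} x^{3} - x \sqrt{3 x^{4} + 9 x^{2} + 1} - 9 \sqrt{3} x}{2 x^{2} \sqrt{3 x^{4} + 9 x^{2} + 1} + 2 \sqrt{3 x^{4} + 9 x^{2} + 1}}, which equals f(x).
F(5) = - \frac{\sqrt{6303}}{2} - \frac{\log{\left(39 \right)}}{4}; F(1) = - \frac{\sqrt{39}}{2} - \frac{\log{\left(3 \right)}}{4}.
Integral = F(5) - F(1) = - \frac{\sqrt{6303}}{2} - \frac{\log{\left(39 \right)}}{4} + \frac{\log{\left(3 \right)}}{4} + \frac{\sqrt{39}}{2}.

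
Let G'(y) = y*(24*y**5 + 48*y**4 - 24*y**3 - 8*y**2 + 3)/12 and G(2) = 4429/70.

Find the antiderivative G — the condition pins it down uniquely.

Check a candidate G(y) by differentiating: d/dy[G] must match the given G'(y).
A general antiderivative is 2*y**7/7 + 2*y**6/3 - 2*y**5/5 - y**4/6 + y**2/8 + C.
The condition gives C = 4429/70 - (4499/70) = -1.
So G(y) = 2*y**7/7 + 2*y**6/3 - 2*y**5/5 - y**4/6 + y**2/8 - 1.
Check: d/dy[2*y**7/7 + 2*y**6/3 - 2*y**5/5 - y**4/6 + y**2/8 - 1] = 2*y**6 + 4*y**5 - 2*y**4 - 2*y**3/3 + y/4, which equals G'(y).

G(y) = 2*y**7/7 + 2*y**6/3 - 2*y**5/5 - y**4/6 + y**2/8 - 1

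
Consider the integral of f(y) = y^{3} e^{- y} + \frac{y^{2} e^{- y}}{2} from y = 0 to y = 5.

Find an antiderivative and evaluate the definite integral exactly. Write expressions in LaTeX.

Antiderivative: F(y) = \frac{\left(- 2 y^{3} - 7 y^{2} - 14 y - 14\right) e^{- y}}{2}; value = 7 - \frac{509}{2 e^{5}}

Recognize the product-rule pattern: f = u'v + uv' with u = - y^{3} - \frac{7 y^{2}}{2} - 7 y - 7, v = e^{- y}, so integration by parts undoes it.
F(y) = \frac{\left(- 2 y^{3} - 7 y^{2} - 14 y - 14\right) e^{- y}}{2} is an antiderivative of f.
Check: d/dy[\frac{\left(- 2 y^{3} - 7 y^{2} - 14 y - 14\right) e^{- y}}{2}] = \frac{\left(2 y^{3} + y^{2}\right) e^{- y}}{2}, which equals f(y).
F(5) = - \frac{509}{2 e^{5}}; F(0) = -7.
Integral = F(5) - F(0) = 7 - \frac{509}{2 e^{5}}.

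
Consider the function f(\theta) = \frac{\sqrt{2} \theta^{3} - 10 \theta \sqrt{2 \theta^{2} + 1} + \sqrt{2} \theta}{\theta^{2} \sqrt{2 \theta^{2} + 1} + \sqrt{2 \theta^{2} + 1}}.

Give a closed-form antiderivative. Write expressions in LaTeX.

Check any antiderivative F(\theta) by computing F'(\theta) and comparing it with f(\theta).
Check: d/d\theta[\sqrt{\theta^{2} + \frac{1}{2}} - 5 \log{\left(2 \theta^{2} + 2 \right)}] = \frac{\sqrt{2} \theta^{3} - 10 \theta \sqrt{2 \theta^{2} + 1} + \sqrt{2} \theta}{\theta^{2} \sqrt{2 \theta^{2} + 1} + \sqrt{2 \theta^{2} + 1}} = f(\theta).

An antiderivative is F(\theta) = \sqrt{\theta^{2} + \frac{1}{2}} - 5 \log{\left(2 \theta^{2} + 2 \right)}.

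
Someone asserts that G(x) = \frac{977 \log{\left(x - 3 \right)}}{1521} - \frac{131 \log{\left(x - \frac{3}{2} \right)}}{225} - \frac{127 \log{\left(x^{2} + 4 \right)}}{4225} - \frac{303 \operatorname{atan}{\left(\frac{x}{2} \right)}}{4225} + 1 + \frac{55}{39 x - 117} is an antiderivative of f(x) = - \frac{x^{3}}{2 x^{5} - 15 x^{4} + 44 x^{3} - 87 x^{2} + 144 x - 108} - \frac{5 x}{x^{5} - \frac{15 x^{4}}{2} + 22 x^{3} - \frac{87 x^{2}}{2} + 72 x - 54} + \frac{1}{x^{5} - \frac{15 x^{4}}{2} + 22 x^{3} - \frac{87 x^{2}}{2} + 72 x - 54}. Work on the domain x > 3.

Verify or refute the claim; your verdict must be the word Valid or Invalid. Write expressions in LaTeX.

d/dx[G] = \frac{- x^{3} - 10 x + 2}{2 x^{5} - 15 x^{4} + 44 x^{3} - 87 x^{2} + 144 x - 108}
This equals f(x) exactly, so the claim holds.

Valid - differentiating G returns exactly f.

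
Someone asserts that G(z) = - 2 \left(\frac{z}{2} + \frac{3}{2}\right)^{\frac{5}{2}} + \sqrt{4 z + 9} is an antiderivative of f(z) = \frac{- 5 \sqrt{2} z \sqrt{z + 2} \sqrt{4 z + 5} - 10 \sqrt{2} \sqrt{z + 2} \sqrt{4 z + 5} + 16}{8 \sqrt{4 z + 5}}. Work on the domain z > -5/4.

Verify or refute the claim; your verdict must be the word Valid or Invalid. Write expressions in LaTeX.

d/dz[G] = \frac{- 5 \sqrt{2} z \sqrt{z + 3} \sqrt{4 z + 9} - 15 \sqrt{2} \sqrt{z + 3} \sqrt{4 z + 9} + 16}{8 \sqrt{4 z + 9}}
d/dz[G] - f(z) = \frac{5 \sqrt{2} z \sqrt{z + 2} \sqrt{4 z + 5} \sqrt{4 z + 9} - 5 \sqrt{2} z \sqrt{z + 3} \sqrt{4 z + 5} \sqrt{4 z + 9} + 10 \sqrt{2} \sqrt{z + 2} \sqrt{4 z + 5} \sqrt{4 z + 9} - 15 \sqrt{2} \sqrt{z + 3} \sqrt{4 z + 5} \sqrt{4 z + 9} + 16 \sqrt{4 z + 5} - 16 \sqrt{4 z + 9}}{8 \sqrt{4 z + 5} \sqrt{4 z + 9}} != 0.

Invalid: d/dz[G] - f = \frac{5 \sqrt{2} z \sqrt{z + 2} \sqrt{4 z + 5} \sqrt{4 z + 9} - 5 \sqrt{2} z \sqrt{z + 3} \sqrt{4 z + 5} \sqrt{4 z + 9} + 10 \sqrt{2} \sqrt{z + 2} \sqrt{4 z + 5} \sqrt{4 z + 9} - 15 \sqrt{2} \sqrt{z + 3} \sqrt{4 z + 5} \sqrt{4 z + 9} + 16 \sqrt{4 z + 5} - 16 \sqrt{4 z + 9}}{8 \sqrt{4 z + 5} \sqrt{4 z + 9}}, which is not 0.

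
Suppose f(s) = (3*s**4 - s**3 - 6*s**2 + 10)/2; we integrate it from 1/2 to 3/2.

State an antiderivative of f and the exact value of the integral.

Antiderivative: F(s) = 3*s**5/10 - s**4/8 - s**3 + 5*s; value = 543/160

Check any antiderivative F(s) by computing F'(s) and comparing it with f(s).
F(s) = 3*s**5/10 - s**4/8 - s**3 + 5*s is an antiderivative of f.
Check: d/ds[3*s**5/10 - s**4/8 - s**3 + 5*s] = 3*s**4/2 - s**3/2 - 3*s**2 + 5, which equals f(s).
F(3/2) = 3693/640; F(1/2) = 1521/640.
Integral = F(3/2) - F(1/2) = 543/160.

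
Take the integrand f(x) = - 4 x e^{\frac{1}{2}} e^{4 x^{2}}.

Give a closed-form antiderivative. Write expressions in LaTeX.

An antiderivative is F(x) = - \frac{e^{4 x^{2} + \frac{1}{2}}}{2}.

The substitution u = 4 x^{2} + \frac{1}{2} works: f is exactly (dF/du)*(du/dx) for that inner function.
Check: d/dx[- \frac{e^{4 x^{2} + \frac{1}{2}}}{2}] = - 4 x e^{\frac{1}{2}} e^{4 x^{2}} = f(x).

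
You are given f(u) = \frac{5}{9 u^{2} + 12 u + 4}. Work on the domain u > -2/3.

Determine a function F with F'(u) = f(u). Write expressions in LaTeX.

An antiderivative is F(u) = - \frac{5}{3 \left(3 u + 2\right)}.

Whatever form F(u) takes, F'(u) = f(u) is non-negotiable.
Check: d/du[- \frac{5}{3 \left(3 u + 2\right)}] = \frac{5}{9 u^{2} + 12 u + 4} = f(u).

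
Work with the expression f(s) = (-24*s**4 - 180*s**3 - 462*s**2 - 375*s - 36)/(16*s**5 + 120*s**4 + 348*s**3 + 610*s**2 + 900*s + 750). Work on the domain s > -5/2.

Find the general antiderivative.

An antiderivative F(s) passes only if d/ds[F] lands on f(s) exactly.
Check: d/ds[-3*(4*s**2*log(s**2 + 3) + 20*s*log(s**2 + 3) + 25*log(s**2 + 3) - 2)/(4*(2*s + 5)**2)] = (-24*s**4 - 180*s**3 - 462*s**2 - 375*s - 36)/(16*s**5 + 120*s**4 + 348*s**3 + 610*s**2 + 900*s + 750) = f(s).

F(s) = -3*(4*s**2*log(s**2 + 3) + 20*s*log(s**2 + 3) + 25*log(s**2 + 3) - 2)/(4*(2*s + 5)**2) + C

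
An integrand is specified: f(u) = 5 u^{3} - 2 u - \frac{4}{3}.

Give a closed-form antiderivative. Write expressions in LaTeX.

The integrand splits into summands that can be handled one at a time.
Check: d/du[\frac{15 u^{4} - 12 u^{2} - 16 u - 4}{12}] = 5 u^{3} - 2 u - \frac{4}{3} = f(u).

An antiderivative is F(u) = \frac{15 u^{4} - 12 u^{2} - 16 u - 4}{12}.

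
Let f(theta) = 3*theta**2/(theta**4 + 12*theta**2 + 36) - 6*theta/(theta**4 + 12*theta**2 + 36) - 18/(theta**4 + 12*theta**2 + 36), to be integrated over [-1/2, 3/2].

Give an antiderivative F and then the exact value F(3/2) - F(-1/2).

f has the shape u'v + uv' for u = 1/(theta**2/2 + 3) and v = 3/2 - 3*theta/2 — it is the derivative of the product u*v.
F(theta) = (3/2 - 3*theta/2)/(theta**2/2 + 3) is an antiderivative of f.
Check: d/dtheta[(3/2 - 3*theta/2)/(theta**2/2 + 3)] = (3*theta**2 - 6*theta - 18)/(theta**4 + 12*theta**2 + 36), which equals f(theta).
F(3/2) = -2/11; F(-1/2) = 18/25.
Integral = F(3/2) - F(-1/2) = -248/275.

Antiderivative: F(theta) = (3/2 - 3*theta/2)/(theta**2/2 + 3); value = -248/275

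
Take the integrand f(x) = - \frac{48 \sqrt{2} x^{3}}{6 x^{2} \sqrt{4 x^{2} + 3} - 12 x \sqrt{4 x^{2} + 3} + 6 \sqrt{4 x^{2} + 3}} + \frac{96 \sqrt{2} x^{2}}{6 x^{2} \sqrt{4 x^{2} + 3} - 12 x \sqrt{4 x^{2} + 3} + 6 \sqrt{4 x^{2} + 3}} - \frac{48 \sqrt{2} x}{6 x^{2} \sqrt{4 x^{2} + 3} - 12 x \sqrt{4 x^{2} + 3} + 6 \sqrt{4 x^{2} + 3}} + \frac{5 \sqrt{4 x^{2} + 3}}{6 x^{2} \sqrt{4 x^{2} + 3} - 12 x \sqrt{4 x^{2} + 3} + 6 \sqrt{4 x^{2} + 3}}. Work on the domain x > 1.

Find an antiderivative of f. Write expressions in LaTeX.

An antiderivative is F(x) = \frac{- 24 x \sqrt{4 x^{2} + 3} + 24 \sqrt{4 x^{2} + 3} - 5 \sqrt{2}}{6 \sqrt{2} x - 6 \sqrt{2}}.

The integrand splits into summands that can be handled one at a time.
Check: d/dx[\frac{- 24 x \sqrt{4 x^{2} + 3} + 24 \sqrt{4 x^{2} + 3} - 5 \sqrt{2}}{6 \sqrt{2} x - 6 \sqrt{2}}] = \frac{- 48 \sqrt{2} x^{3} + 96 \sqrt{2} x^{2} - 48 \sqrt{2} x + 5 \sqrt{4 x^{2} + 3}}{6 x^{2} \sqrt{4 x^{2} + 3} - 12 x \sqrt{4 x^{2} + 3} + 6 \sqrt{4 x^{2} + 3}}, which equals f(x).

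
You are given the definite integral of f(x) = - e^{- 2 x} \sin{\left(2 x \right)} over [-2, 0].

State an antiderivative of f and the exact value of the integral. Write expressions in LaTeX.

Antiderivative: F(x) = \frac{e^{- 2 x} \sin{\left(2 x \right)}}{4} + \frac{e^{- 2 x} \cos{\left(2 x \right)}}{4}; value = \frac{e^{4} \sin{\left(4 \right)}}{4} + \frac{1}{4} - \frac{e^{4} \cos{\left(4 \right)}}{4}

An antiderivative F(x) passes only if d/dx[F] lands on f(x) exactly.
F(x) = \frac{e^{- 2 x} \sin{\left(2 x \right)}}{4} + \frac{e^{- 2 x} \cos{\left(2 x \right)}}{4} is an antiderivative of f.
Check: d/dx[\frac{e^{- 2 x} \sin{\left(2 x \right)}}{4} + \frac{e^{- 2 x} \cos{\left(2 x \right)}}{4}] = - e^{- 2 x} \sin{\left(2 x \right)} = f(x).
F(0) = \frac{1}{4}; F(-2) = \frac{e^{4} \cos{\left(4 \right)}}{4} - \frac{e^{4} \sin{\left(4 \right)}}{4}.
Integral = F(0) - F(-2) = \frac{e^{4} \sin{\left(4 \right)}}{4} + \frac{1}{4} - \frac{e^{4} \cos{\left(4 \right)}}{4}.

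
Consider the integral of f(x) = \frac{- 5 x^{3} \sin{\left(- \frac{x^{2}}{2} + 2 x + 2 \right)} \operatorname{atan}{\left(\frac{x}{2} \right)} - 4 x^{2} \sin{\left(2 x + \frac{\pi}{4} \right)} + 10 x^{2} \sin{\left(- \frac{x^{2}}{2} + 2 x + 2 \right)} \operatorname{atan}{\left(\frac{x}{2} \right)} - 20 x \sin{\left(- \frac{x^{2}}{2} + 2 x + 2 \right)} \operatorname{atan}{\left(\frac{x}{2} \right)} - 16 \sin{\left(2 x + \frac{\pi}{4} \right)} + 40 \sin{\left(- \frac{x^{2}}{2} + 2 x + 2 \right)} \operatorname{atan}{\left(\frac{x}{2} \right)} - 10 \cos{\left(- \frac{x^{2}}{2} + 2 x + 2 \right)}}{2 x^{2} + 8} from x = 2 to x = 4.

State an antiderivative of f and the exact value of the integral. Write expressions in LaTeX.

Antiderivative: F(x) = - \frac{- 2 \cos{\left(2 x + \frac{\pi}{4} \right)} + 5 \cos{\left(- \frac{x^{2}}{2} + 2 x + 2 \right)} \operatorname{atan}{\left(\frac{x}{2} \right)}}{2}; value = \frac{5 \pi \cos{\left(4 \right)}}{8} + \cos{\left(\frac{\pi}{4} + 8 \right)} - \cos{\left(\frac{\pi}{4} + 4 \right)} - \frac{5 \cos{\left(2 \right)} \operatorname{atan}{\left(2 \right)}}{2}

For F(x) to be correct the identity F'(x) - f(x) = 0 must hold.
F(x) = - \frac{- 2 \cos{\left(2 x + \frac{\pi}{4} \right)} + 5 \cos{\left(- \frac{x^{2}}{2} + 2 x + 2 \right)} \operatorname{atan}{\left(\frac{x}{2} \right)}}{2} is an antiderivative of f.
Check: d/dx[- \frac{- 2 \cos{\left(2 x + \frac{\pi}{4} \right)} + 5 \cos{\left(- \frac{x^{2}}{2} + 2 x + 2 \right)} \operatorname{atan}{\left(\frac{x}{2} \right)}}{2}] = \frac{- 5 x^{3} \sin{\left(- \frac{x^{2}}{2} + 2 x + 2 \right)} \operatorname{atan}{\left(\frac{x}{2} \right)} - 4 x^{2} \sin{\left(2 x + \frac{\pi}{4} \right)} + 10 x^{2} \sin{\left(- \frac{x^{2}}{2} + 2 x + 2 \right)} \operatorname{atan}{\left(\frac{x}{2} \right)} - 20 x \sin{\left(- \frac{x^{2}}{2} + 2 x + 2 \right)} \operatorname{atan}{\left(\frac{x}{2} \right)} - 16 \sin{\left(2 x + \frac{\pi}{4} \right)} + 40 \sin{\left(- \frac{x^{2}}{2} + 2 x + 2 \right)} \operatorname{atan}{\left(\frac{x}{2} \right)} - 10 \cos{\left(- \frac{x^{2}}{2} + 2 x + 2 \right)}}{2 x^{2} + 8} = f(x).
F(4) = \cos{\left(\frac{\pi}{4} + 8 \right)} - \frac{5 \cos{\left(2 \right)} \operatorname{atan}{\left(2 \right)}}{2}; F(2) = \cos{\left(\frac{\pi}{4} + 4 \right)} - \frac{5 \pi \cos{\left(4 \right)}}{8}.
Integral = F(4) - F(2) = \frac{5 \pi \cos{\left(4 \right)}}{8} + \cos{\left(\frac{\pi}{4} + 8 \right)} - \cos{\left(\frac{\pi}{4} + 4 \right)} - \frac{5 \cos{\left(2 \right)} \operatorname{atan}{\left(2 \right)}}{2}.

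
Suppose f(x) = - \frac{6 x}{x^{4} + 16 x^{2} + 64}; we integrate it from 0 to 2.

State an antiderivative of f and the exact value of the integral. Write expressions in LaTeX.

The substitution u = \frac{x^{2}}{2} + 4 works: f is exactly (dF/du)*(du/dx) for that inner function.
F(x) = \frac{3}{x^{2} + 8} is an antiderivative of f.
Check: d/dx[\frac{3}{x^{2} + 8}] = - \frac{6 x}{x^{4} + 16 x^{2} + 64} = f(x).
F(2) = \frac{1}{4}; F(0) = \frac{3}{8}.
Integral = F(2) - F(0) = - \frac{1}{8}.

Antiderivative: F(x) = \frac{3}{x^{2} + 8}; value = - \frac{1}{8}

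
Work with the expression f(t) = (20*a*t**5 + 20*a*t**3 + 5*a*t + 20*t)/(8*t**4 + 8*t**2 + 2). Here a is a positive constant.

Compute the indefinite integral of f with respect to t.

Any candidate F(t) must reproduce f(t) exactly when differentiated.
Check: d/dt[5*(2*a*t**4 + a*t**2 - 2)/(4*(2*t**2 + 1))] = (20*a*t**5 + 20*a*t**3 + 5*a*t + 20*t)/(8*t**4 + 8*t**2 + 2) = f(t).

F(t) = 5*(2*a*t**4 + a*t**2 - 2)/(4*(2*t**2 + 1)) + C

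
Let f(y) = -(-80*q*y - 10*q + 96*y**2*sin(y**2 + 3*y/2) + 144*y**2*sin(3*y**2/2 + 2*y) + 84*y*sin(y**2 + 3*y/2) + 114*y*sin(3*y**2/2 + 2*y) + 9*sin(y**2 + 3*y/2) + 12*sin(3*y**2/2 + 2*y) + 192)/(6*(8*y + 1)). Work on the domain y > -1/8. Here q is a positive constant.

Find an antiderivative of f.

An antiderivative is F(y) = (5*q*y - 12*log(4*y + 1/2) + 3*cos(y**2 + 3*y/2) + 3*cos(3*y**2/2 + 2*y))/3.

A candidate is checked by its d/dy: the result must match f(y).
Check: d/dy[(5*q*y - 12*log(4*y + 1/2) + 3*cos(y**2 + 3*y/2) + 3*cos(3*y**2/2 + 2*y))/3] = (80*q*y + 10*q - 96*y**2*sin(y**2 + 3*y/2) - 144*y**2*sin(3*y**2/2 + 2*y) - 84*y*sin(y**2 + 3*y/2) - 114*y*sin(3*y**2/2 + 2*y) - 9*sin(y**2 + 3*y/2) - 12*sin(3*y**2/2 + 2*y) - 192)/(48*y + 6), which equals f(y).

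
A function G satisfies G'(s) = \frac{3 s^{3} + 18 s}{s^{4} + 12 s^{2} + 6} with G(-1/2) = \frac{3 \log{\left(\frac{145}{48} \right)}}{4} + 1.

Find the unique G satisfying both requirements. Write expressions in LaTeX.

G(s) = \frac{3 \log{\left(\frac{s^{4}}{3} + 4 s^{2} + 2 \right)} + 4}{4}

The substitution u = \frac{s^{4}}{3} + 4 s^{2} + 2 works: G'(s) is exactly (dG/du)*(du/ds) for that inner function.
A general antiderivative is \frac{3 \log{\left(\frac{s^{4}}{3} + 4 s^{2} + 2 \right)}}{4} + C.
The condition gives C = \frac{3 \log{\left(\frac{145}{48} \right)}}{4} + 1 - (\frac{3 \log{\left(\frac{145}{48} \right)}}{4}) = 1.
So G(s) = \frac{3 \log{\left(\frac{s^{4}}{3} + 4 s^{2} + 2 \right)} + 4}{4}.
Check: d/ds[\frac{3 \log{\left(\frac{s^{4}}{3} + 4 s^{2} + 2 \right)} + 4}{4}] = \frac{3 s^{3} + 18 s}{s^{4} + 12 s^{2} + 6} = G'(s).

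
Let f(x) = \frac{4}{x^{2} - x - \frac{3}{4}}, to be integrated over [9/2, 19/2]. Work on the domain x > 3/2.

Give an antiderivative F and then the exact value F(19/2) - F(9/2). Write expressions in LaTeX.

Antiderivative: F(x) = 2 \log{\left(x - \frac{3}{2} \right)} - 2 \log{\left(x + \frac{1}{2} \right)}; value = - 2 \log{\left(10 \right)} - 2 \log{\left(3 \right)} + 2 \log{\left(5 \right)} + 2 \log{\left(8 \right)}

The denominator factors as \left(2 x - 3\right) \left(2 x + 1\right); partial fractions split f into directly integrable pieces: - \frac{4}{2 x + 1} + \frac{4}{2 x - 3}.
F(x) = 2 \log{\left(x - \frac{3}{2} \right)} - 2 \log{\left(x + \frac{1}{2} \right)} is an antiderivative of f.
Check: d/dx[2 \log{\left(x - \frac{3}{2} \right)} - 2 \log{\left(x + \frac{1}{2} \right)}] = \frac{16}{4 x^{2} - 4 x - 3}, which equals f(x).
F(19/2) = - 2 \log{\left(10 \right)} + 2 \log{\left(8 \right)}; F(9/2) = - 2 \log{\left(5 \right)} + 2 \log{\left(3 \right)}.
Integral = F(19/2) - F(9/2) = - 2 \log{\left(10 \right)} - 2 \log{\left(3 \right)} + 2 \log{\left(5 \right)} + 2 \log{\left(8 \right)}.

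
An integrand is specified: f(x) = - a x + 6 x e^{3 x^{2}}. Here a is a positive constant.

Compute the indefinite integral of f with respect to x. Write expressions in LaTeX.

F(x) = - \frac{a x^{2}}{2} + e^{3 x^{2}} + C

Integrate term by term and add the pieces.
Check: d/dx[- \frac{a x^{2}}{2} + e^{3 x^{2}}] = - a x + 6 x e^{3 x^{2}} = f(x).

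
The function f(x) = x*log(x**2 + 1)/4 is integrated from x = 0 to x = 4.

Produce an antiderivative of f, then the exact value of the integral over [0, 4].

Antiderivative: F(x) = x**2*log(x**2 + 1)/8 - x**2/8 + log(x**2 + 1)/8; value = -2 + 17*log(17)/8

An antiderivative F(x) passes only if d/dx[F] lands on f(x) exactly.
F(x) = x**2*log(x**2 + 1)/8 - x**2/8 + log(x**2 + 1)/8 is an antiderivative of f.
Check: d/dx[x**2*log(x**2 + 1)/8 - x**2/8 + log(x**2 + 1)/8] = x*log(x**2 + 1)/4 = f(x).
F(4) = -2 + 17*log(17)/8; F(0) = 0.
Integral = F(4) - F(0) = -2 + 17*log(17)/8.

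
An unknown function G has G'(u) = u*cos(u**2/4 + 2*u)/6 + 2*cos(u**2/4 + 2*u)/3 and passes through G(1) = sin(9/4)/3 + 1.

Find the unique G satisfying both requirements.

G(u) = sin(u**2/4 + 2*u)/3 + 1

G'(u) matches the chain-rule pattern g'(h)*h' with inner function h(u) = u**2/4 + 2*u; substituting w = h(u) collapses the integral.
A general antiderivative is sin(u**2/4 + 2*u)/3 + C.
The condition gives C = sin(9/4)/3 + 1 - (sin(9/4)/3) = 1.
So G(u) = sin(u**2/4 + 2*u)/3 + 1.
Check: d/du[sin(u**2/4 + 2*u)/3 + 1] = u*cos(u**2/4 + 2*u)/6 + 2*cos(u**2/4 + 2*u)/3 = G'(u).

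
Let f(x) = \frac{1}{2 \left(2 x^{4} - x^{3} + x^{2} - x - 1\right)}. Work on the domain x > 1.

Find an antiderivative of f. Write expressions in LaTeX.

An antiderivative is F(x) = \frac{\log{\left(x - 1 \right)}}{12} - \frac{2 \log{\left(x + \frac{1}{2} \right)}}{15} + \frac{\log{\left(x^{2} + 1 \right)}}{40} - \frac{3 \operatorname{atan}{\left(x \right)}}{20}.

The denominator factors as 2 \left(x - 1\right) \left(2 x + 1\right) \left(x^{2} + 1\right); partial fractions split f into directly integrable pieces: \frac{x - 3}{20 \left(x^{2} + 1\right)} - \frac{4}{15 \left(2 x + 1\right)} + \frac{1}{12 \left(x - 1\right)}.
Check: d/dx[\frac{\log{\left(x - 1 \right)}}{12} - \frac{2 \log{\left(x + \frac{1}{2} \right)}}{15} + \frac{\log{\left(x^{2} + 1 \right)}}{40} - \frac{3 \operatorname{atan}{\left(x \right)}}{20}] = \frac{1}{4 x^{4} - 2 x^{3} + 2 x^{2} - 2 x - 2}, which equals f(x).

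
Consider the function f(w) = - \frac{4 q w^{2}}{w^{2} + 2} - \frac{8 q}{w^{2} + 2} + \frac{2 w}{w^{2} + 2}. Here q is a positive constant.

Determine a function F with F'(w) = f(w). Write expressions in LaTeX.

The integrand splits into summands that can be handled one at a time.
Check: d/dw[- 4 q w + \log{\left(w^{2} + 2 \right)}] = \frac{- 4 q w^{2} - 8 q + 2 w}{w^{2} + 2}, which equals f(w).

An antiderivative is F(w) = - 4 q w + \log{\left(w^{2} + 2 \right)}.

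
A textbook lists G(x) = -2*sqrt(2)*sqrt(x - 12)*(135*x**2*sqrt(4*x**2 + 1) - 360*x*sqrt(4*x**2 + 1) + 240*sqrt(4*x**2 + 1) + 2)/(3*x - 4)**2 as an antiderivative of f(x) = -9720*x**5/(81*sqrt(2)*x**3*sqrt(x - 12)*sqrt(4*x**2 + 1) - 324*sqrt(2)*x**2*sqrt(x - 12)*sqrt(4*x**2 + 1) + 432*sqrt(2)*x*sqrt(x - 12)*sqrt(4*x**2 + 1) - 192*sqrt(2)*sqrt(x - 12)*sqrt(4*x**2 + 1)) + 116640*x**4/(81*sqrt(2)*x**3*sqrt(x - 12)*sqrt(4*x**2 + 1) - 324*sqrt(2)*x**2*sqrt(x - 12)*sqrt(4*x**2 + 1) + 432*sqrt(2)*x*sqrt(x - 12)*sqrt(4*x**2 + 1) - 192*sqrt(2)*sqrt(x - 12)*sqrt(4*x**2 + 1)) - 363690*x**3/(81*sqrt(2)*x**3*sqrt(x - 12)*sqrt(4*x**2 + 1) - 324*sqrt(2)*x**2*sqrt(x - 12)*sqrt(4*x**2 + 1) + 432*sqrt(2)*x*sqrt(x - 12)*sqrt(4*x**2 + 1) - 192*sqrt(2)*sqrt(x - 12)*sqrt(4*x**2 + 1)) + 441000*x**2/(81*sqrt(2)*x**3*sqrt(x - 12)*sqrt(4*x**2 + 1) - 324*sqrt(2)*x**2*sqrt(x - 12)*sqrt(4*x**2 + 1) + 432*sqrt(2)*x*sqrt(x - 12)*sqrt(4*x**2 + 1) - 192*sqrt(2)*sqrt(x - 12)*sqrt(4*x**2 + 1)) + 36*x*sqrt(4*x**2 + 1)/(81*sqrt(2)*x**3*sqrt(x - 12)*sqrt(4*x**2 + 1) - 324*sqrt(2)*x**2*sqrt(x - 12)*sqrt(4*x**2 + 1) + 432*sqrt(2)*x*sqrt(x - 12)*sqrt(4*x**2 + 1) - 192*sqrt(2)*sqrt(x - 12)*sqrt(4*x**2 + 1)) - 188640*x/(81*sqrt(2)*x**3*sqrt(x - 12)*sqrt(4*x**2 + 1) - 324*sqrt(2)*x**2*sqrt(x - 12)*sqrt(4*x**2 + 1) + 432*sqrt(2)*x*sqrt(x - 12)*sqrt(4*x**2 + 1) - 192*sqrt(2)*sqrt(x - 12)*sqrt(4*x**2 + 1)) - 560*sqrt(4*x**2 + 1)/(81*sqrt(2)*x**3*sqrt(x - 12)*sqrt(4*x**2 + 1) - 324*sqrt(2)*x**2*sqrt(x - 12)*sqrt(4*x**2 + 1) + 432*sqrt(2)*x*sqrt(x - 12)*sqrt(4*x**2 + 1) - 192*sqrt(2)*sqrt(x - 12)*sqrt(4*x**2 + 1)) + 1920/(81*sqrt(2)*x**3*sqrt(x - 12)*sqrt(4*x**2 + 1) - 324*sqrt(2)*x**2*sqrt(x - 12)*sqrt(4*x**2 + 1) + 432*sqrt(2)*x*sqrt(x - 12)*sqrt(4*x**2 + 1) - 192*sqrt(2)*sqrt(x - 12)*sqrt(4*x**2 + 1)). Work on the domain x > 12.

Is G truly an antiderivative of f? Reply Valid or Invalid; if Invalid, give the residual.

Invalid: d/dx[G] - f = (-19440*x**5*sqrt(4*x**2 + 1) + 233280*x**4*sqrt(4*x**2 + 1) - 727380*x**3*sqrt(4*x**2 + 1) + 288*x**3 + 882000*x**2*sqrt(4*x**2 + 1) - 4480*x**2 - 377280*x*sqrt(4*x**2 + 1) + 72*x + 3840*sqrt(4*x**2 + 1) - 1120)/(324*sqrt(2)*x**5*sqrt(x - 12) - 1296*sqrt(2)*x**4*sqrt(x - 12) + 1809*sqrt(2)*x**3*sqrt(x - 12) - 1092*sqrt(2)*x**2*sqrt(x - 12) + 432*sqrt(2)*x*sqrt(x - 12) - 192*sqrt(2)*sqrt(x - 12)), which is not 0.

d/dx[G] = (-4860*sqrt(2)*x**5 + 58320*sqrt(2)*x**4 - 181845*sqrt(2)*x**3 + 220500*sqrt(2)*x**2 + 18*sqrt(2)*x*sqrt(4*x**2 + 1) - 94320*sqrt(2)*x - 280*sqrt(2)*sqrt(4*x**2 + 1) + 960*sqrt(2))/(27*x**3*sqrt(x - 12)*sqrt(4*x**2 + 1) - 108*x**2*sqrt(x - 12)*sqrt(4*x**2 + 1) + 144*x*sqrt(x - 12)*sqrt(4*x**2 + 1) - 64*sqrt(x - 12)*sqrt(4*x**2 + 1))
d/dx[G] - f(x) = (-19440*x**5*sqrt(4*x**2 + 1) + 233280*x**4*sqrt(4*x**2 + 1) - 727380*x**3*sqrt(4*x**2 + 1) + 288*x**3 + 882000*x**2*sqrt(4*x**2 + 1) - 4480*x**2 - 377280*x*sqrt(4*x**2 + 1) + 72*x + 3840*sqrt(4*x**2 + 1) - 1120)/(324*sqrt(2)*x**5*sqrt(x - 12) - 1296*sqrt(2)*x**4*sqrt(x - 12) + 1809*sqrt(2)*x**3*sqrt(x - 12) - 1092*sqrt(2)*x**2*sqrt(x - 12) + 432*sqrt(2)*x*sqrt(x - 12) - 192*sqrt(2)*sqrt(x - 12)) != 0.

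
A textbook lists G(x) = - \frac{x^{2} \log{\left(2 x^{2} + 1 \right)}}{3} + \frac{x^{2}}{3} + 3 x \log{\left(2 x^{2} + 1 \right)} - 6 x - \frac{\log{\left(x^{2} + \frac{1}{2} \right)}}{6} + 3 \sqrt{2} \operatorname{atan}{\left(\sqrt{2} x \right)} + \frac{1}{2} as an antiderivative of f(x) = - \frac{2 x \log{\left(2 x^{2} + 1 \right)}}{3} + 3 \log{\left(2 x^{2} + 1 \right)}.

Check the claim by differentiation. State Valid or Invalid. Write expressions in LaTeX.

d/dx[G] = - \frac{2 x \log{\left(2 x^{2} + 1 \right)}}{3} + 3 \log{\left(2 x^{2} + 1 \right)}
This equals f(x) exactly, so the claim holds.

Valid - differentiating G returns exactly f.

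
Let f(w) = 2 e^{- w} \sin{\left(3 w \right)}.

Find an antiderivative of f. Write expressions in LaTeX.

An antiderivative is F(w) = \frac{\left(- \sin{\left(3 w \right)} - 3 \cos{\left(3 w \right)}\right) e^{- w}}{5}.

Differentiate the proposed F(w) back; it has to land on f(w) exactly.
Check: d/dw[\frac{\left(- \sin{\left(3 w \right)} - 3 \cos{\left(3 w \right)}\right) e^{- w}}{5}] = 2 e^{- w} \sin{\left(3 w \right)} = f(w).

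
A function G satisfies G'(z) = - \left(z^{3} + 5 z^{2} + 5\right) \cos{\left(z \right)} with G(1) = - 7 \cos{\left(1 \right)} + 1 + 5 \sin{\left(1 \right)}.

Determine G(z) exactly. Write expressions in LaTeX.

Recover the given G'(z) by differentiating a candidate G(z); any mismatch rules it out.
A general antiderivative is - z^{3} \sin{\left(z \right)} - 5 z^{2} \sin{\left(z \right)} - 3 z^{2} \cos{\left(z \right)} + 6 z \sin{\left(z \right)} - 10 z \cos{\left(z \right)} + 5 \sin{\left(z \right)} + 6 \cos{\left(z \right)} + C.
The condition gives C = - 7 \cos{\left(1 \right)} + 1 + 5 \sin{\left(1 \right)} - (- 7 \cos{\left(1 \right)} + 5 \sin{\left(1 \right)}) = 1.
So G(z) = - z^{3} \sin{\left(z \right)} - 5 z^{2} \sin{\left(z \right)} - 3 z^{2} \cos{\left(z \right)} + 6 z \sin{\left(z \right)} - 10 z \cos{\left(z \right)} + 5 \sin{\left(z \right)} + 6 \cos{\left(z \right)} + 1.
Check: d/dz[- z^{3} \sin{\left(z \right)} - 5 z^{2} \sin{\left(z \right)} - 3 z^{2} \cos{\left(z \right)} + 6 z \sin{\left(z \right)} - 10 z \cos{\left(z \right)} + 5 \sin{\left(z \right)} + 6 \cos{\left(z \right)} + 1] = - z^{3} \cos{\left(z \right)} - 5 z^{2} \cos{\left(z \right)} - 5 \cos{\left(z \right)}, which equals G'(z).

G(z) = - z^{3} \sin{\left(z \right)} - 5 z^{2} \sin{\left(z \right)} - 3 z^{2} \cos{\left(z \right)} + 6 z \sin{\left(z \right)} - 10 z \cos{\left(z \right)} + 5 \sin{\left(z \right)} + 6 \cos{\left(z \right)} + 1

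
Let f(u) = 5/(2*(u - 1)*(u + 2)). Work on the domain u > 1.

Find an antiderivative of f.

An antiderivative is F(u) = 5*log(u - 1)/6 - 5*log(u + 2)/6.

Factor the denominator (2*(u - 1)*(u + 2)) and decompose: f = -5/(6*(u + 2)) + 5/(6*(u - 1)); each piece integrates to a log, atan, or power term.
Check: d/du[5*log(u - 1)/6 - 5*log(u + 2)/6] = 5/(2*u**2 + 2*u - 4), which equals f(u).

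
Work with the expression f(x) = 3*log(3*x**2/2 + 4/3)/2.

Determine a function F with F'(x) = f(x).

A first test for any F(x): its x-derivative must equal f(x) identically.
Check: d/dx[(3*x*log(3*x**2/2 + 4/3) - 6*x + 4*sqrt(2)*atan(3*sqrt(2)*x/4))/2] = 3*log(9*x**2 + 8)/2 - 3*log(6)/2, which equals f(x).

An antiderivative is F(x) = (3*x*log(3*x**2/2 + 4/3) - 6*x + 4*sqrt(2)*atan(3*sqrt(2)*x/4))/2.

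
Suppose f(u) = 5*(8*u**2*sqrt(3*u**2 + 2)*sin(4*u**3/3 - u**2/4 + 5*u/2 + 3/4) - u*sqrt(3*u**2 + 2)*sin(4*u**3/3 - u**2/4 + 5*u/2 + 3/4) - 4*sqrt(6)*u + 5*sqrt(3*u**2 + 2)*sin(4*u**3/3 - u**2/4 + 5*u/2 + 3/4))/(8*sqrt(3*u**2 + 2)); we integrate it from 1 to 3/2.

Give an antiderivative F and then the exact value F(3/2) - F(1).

Antiderivative: F(u) = 5*(-2*sqrt(6)*sqrt(3*u**2 + 2) - 3*cos(4*u**3/3 - u**2/4 + 5*u/2 + 3/4))/12; value = -5*sqrt(210)/12 + 5*cos(13/3)/4 - 5*cos(135/16)/4 + 5*sqrt(30)/6

Whatever form F(u) takes, F'(u) = f(u) is non-negotiable.
F(u) = 5*(-2*sqrt(6)*sqrt(3*u**2 + 2) - 3*cos(4*u**3/3 - u**2/4 + 5*u/2 + 3/4))/12 is an antiderivative of f.
Check: d/du[5*(-2*sqrt(6)*sqrt(3*u**2 + 2) - 3*cos(4*u**3/3 - u**2/4 + 5*u/2 + 3/4))/12] = (40*u**2*sqrt(3*u**2 + 2)*sin(4*u**3/3 - u**2/4 + 5*u/2 + 3/4) - 5*u*sqrt(3*u**2 + 2)*sin(4*u**3/3 - u**2/4 + 5*u/2 + 3/4) - 20*sqrt(6)*u + 25*sqrt(3*u**2 + 2)*sin(4*u**3/3 - u**2/4 + 5*u/2 + 3/4))/(8*sqrt(3*u**2 + 2)), which equals f(u).
F(3/2) = -5*sqrt(210)/12 - 5*cos(135/16)/4; F(1) = -5*sqrt(30)/6 - 5*cos(13/3)/4.
Integral = F(3/2) - F(1) = -5*sqrt(210)/12 + 5*cos(13/3)/4 - 5*cos(135/16)/4 + 5*sqrt(30)/6.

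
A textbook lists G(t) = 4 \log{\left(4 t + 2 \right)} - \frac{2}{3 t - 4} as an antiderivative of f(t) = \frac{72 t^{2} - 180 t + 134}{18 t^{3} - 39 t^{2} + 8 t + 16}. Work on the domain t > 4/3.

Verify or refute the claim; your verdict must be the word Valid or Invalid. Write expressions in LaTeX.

Valid - the claim checks out under differentiation.

d/dt[G] = \frac{72 t^{2} - 180 t + 134}{18 t^{3} - 39 t^{2} + 8 t + 16}
This equals f(t) exactly, so the claim holds.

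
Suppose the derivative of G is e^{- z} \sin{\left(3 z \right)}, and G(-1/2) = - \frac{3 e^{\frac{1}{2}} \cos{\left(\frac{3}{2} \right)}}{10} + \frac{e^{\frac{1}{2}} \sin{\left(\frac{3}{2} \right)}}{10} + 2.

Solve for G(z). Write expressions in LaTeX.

G(z) = \frac{\left(20 e^{z} - \sin{\left(3 z \right)} - 3 \cos{\left(3 z \right)}\right) e^{- z}}{10}

Any candidate G(z) must reproduce the stated G'(z) exactly.
A general antiderivative is - \frac{e^{- z} \sin{\left(3 z \right)}}{10} - \frac{3 e^{- z} \cos{\left(3 z \right)}}{10} + C.
The condition gives C = - \frac{3 e^{\frac{1}{2}} \cos{\left(\frac{3}{2} \right)}}{10} + \frac{e^{\frac{1}{2}} \sin{\left(\frac{3}{2} \right)}}{10} + 2 - (- \frac{3 e^{\frac{1}{2}} \cos{\left(\frac{3}{2} \right)}}{10} + \frac{e^{\frac{1}{2}} \sin{\left(\frac{3}{2} \right)}}{10}) = 2.
So G(z) = \frac{\left(20 e^{z} - \sin{\left(3 z \right)} - 3 \cos{\left(3 z \right)}\right) e^{- z}}{10}.
Check: d/dz[\frac{\left(20 e^{z} - \sin{\left(3 z \right)} - 3 \cos{\left(3 z \right)}\right) e^{- z}}{10}] = e^{- z} \sin{\left(3 z \right)} = G'(z).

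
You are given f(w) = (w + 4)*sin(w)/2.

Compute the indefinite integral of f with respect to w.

Check any antiderivative F(w) by computing F'(w) and comparing it with f(w).
Check: d/dw[-w*cos(w)/2 + sin(w)/2 - 2*cos(w)] = w*sin(w)/2 + 2*sin(w), which equals f(w).

F(w) = -w*cos(w)/2 + sin(w)/2 - 2*cos(w) + C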